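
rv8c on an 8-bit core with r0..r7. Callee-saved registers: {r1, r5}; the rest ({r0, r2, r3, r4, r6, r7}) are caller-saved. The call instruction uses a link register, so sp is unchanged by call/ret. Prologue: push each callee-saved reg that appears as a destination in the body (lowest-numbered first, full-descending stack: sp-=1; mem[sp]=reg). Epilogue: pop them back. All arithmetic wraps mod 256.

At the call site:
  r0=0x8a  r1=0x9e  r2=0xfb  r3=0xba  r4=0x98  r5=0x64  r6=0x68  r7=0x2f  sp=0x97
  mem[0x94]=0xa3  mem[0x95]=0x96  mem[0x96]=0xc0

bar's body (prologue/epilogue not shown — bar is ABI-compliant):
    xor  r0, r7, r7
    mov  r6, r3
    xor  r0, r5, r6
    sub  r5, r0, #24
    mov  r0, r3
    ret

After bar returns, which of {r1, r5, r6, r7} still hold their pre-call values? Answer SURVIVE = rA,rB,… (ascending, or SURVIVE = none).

SURVIVE = r1,r5,r7

prologue: push r5 → mem[0x96]=0x64, sp=0x96
body[0] xor  r0, r7, r7 → r0=0x00
body[1] mov  r6, r3 → r6=0xba
body[2] xor  r0, r5, r6 → r0=0xde
body[3] sub  r5, r0, #24 → r5=0xc6
body[4] mov  r0, r3 → r0=0xba
epilogue: pop r5=0x64, sp=0x97
r1: callee-saved, written=False
r5: callee-saved, written=True
r6: caller-saved, written=True
r7: caller-saved, written=False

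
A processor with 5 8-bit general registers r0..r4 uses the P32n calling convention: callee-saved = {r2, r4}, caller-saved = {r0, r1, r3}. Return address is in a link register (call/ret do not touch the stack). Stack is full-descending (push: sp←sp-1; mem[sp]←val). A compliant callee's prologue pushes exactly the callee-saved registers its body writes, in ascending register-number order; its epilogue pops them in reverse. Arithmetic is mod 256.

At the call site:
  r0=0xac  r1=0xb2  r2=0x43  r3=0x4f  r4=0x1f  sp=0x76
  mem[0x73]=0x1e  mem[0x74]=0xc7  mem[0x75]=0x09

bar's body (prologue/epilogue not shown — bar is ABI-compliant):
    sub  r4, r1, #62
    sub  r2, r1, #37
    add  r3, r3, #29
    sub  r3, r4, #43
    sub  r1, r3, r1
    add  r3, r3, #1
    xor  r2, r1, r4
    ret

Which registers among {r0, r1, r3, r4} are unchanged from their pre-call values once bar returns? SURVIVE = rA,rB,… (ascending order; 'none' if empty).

prologue: push r2 -> mem[0x75]=0x43, sp=0x75
prologue: push r4 -> mem[0x74]=0x1f, sp=0x74
body[0] sub  r4, r1, #62 -> r4=0x74
body[1] sub  r2, r1, #37 -> r2=0x8d
body[2] add  r3, r3, #29 -> r3=0x6c
body[3] sub  r3, r4, #43 -> r3=0x49
body[4] sub  r1, r3, r1 -> r1=0x97
body[5] add  r3, r3, #1 -> r3=0x4a
body[6] xor  r2, r1, r4 -> r2=0xe3
epilogue: pop r4=0x1f, sp=0x75
epilogue: pop r2=0x43, sp=0x76
r0: caller-saved, written=False
r1: caller-saved, written=True
r3: caller-saved, written=True
r4: callee-saved, written=True

SURVIVE = r0,r4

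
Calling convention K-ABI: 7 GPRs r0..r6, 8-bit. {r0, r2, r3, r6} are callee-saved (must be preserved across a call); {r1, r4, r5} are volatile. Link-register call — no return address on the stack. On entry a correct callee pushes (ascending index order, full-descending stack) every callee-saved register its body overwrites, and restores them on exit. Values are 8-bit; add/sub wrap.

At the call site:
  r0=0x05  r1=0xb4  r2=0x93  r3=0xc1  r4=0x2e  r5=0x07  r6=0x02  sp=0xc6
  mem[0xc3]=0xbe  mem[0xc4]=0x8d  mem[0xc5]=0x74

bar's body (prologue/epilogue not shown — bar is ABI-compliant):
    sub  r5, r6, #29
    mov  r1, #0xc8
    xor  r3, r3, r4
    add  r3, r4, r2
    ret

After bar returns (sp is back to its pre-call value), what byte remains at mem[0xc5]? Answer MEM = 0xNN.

MEM = 0xc1

prologue: push r3 → mem[0xc5]=0xc1, sp=0xc5
body[0] sub  r5, r6, #29 → r5=0xe5
body[1] mov  r1, #0xc8 → r1=0xc8
body[2] xor  r3, r3, r4 → r3=0xef
body[3] add  r3, r4, r2 → r3=0xc1
epilogue: pop r3=0xc1, sp=0xc6
prologue pushed ['r3'] at ['0xc5']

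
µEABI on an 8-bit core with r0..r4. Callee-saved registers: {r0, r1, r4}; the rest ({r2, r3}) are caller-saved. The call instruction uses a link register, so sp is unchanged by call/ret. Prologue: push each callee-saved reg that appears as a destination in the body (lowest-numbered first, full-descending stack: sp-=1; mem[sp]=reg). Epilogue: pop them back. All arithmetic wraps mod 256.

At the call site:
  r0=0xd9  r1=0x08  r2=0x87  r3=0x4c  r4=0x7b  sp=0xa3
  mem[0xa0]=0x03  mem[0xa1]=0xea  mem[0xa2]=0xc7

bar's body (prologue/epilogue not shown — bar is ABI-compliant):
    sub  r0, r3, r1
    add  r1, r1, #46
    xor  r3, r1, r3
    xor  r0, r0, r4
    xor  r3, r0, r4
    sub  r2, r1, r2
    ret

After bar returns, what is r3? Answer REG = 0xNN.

REG = 0x44

prologue: push r0 -> mem[0xa2]=0xd9, sp=0xa2
prologue: push r1 -> mem[0xa1]=0x08, sp=0xa1
body[0] sub  r0, r3, r1 -> r0=0x44
body[1] add  r1, r1, #46 -> r1=0x36
body[2] xor  r3, r1, r3 -> r3=0x7a
body[3] xor  r0, r0, r4 -> r0=0x3f
body[4] xor  r3, r0, r4 -> r3=0x44
body[5] sub  r2, r1, r2 -> r2=0xaf
epilogue: pop r1=0x08, sp=0xa2
epilogue: pop r0=0xd9, sp=0xa3
r3 is caller-saved -> body value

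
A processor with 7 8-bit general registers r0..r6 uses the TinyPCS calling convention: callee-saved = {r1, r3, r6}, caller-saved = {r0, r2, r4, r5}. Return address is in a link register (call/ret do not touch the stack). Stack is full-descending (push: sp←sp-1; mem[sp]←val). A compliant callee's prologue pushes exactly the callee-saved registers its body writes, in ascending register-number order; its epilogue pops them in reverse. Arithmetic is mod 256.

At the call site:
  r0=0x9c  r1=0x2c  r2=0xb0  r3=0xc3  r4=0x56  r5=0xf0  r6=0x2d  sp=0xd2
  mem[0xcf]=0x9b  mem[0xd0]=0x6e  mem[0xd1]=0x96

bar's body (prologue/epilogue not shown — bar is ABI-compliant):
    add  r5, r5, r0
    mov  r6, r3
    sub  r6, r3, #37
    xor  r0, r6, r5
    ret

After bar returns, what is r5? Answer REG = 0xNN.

prologue: push r6 -> mem[0xd1]=0x2d, sp=0xd1
body[0] add  r5, r5, r0 -> r5=0x8c
body[1] mov  r6, r3 -> r6=0xc3
body[2] sub  r6, r3, #37 -> r6=0x9e
body[3] xor  r0, r6, r5 -> r0=0x12
epilogue: pop r6=0x2d, sp=0xd2
r5 is caller-saved -> body value

REG = 0x8c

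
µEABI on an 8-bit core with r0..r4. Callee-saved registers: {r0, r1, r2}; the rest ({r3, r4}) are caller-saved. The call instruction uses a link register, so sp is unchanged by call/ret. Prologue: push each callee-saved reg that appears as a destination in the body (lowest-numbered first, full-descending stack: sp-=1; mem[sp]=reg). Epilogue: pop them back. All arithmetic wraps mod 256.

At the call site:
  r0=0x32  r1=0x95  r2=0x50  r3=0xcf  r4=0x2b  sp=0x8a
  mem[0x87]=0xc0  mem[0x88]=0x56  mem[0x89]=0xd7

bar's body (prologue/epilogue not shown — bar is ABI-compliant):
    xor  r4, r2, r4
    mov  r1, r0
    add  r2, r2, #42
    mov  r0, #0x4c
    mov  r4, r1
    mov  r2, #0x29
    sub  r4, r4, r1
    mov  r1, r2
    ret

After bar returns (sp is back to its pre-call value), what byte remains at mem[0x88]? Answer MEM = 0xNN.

prologue: push r0 → mem[0x89]=0x32, sp=0x89
prologue: push r1 → mem[0x88]=0x95, sp=0x88
prologue: push r2 → mem[0x87]=0x50, sp=0x87
body[0] xor  r4, r2, r4 → r4=0x7b
body[1] mov  r1, r0 → r1=0x32
body[2] add  r2, r2, #42 → r2=0x7a
body[3] mov  r0, #0x4c → r0=0x4c
body[4] mov  r4, r1 → r4=0x32
body[5] mov  r2, #0x29 → r2=0x29
body[6] sub  r4, r4, r1 → r4=0x00
body[7] mov  r1, r2 → r1=0x29
epilogue: pop r2=0x50, sp=0x88
epilogue: pop r1=0x95, sp=0x89
epilogue: pop r0=0x32, sp=0x8a
prologue pushed ['r0', 'r1', 'r2'] at ['0x89', '0x88', '0x87']

MEM = 0x95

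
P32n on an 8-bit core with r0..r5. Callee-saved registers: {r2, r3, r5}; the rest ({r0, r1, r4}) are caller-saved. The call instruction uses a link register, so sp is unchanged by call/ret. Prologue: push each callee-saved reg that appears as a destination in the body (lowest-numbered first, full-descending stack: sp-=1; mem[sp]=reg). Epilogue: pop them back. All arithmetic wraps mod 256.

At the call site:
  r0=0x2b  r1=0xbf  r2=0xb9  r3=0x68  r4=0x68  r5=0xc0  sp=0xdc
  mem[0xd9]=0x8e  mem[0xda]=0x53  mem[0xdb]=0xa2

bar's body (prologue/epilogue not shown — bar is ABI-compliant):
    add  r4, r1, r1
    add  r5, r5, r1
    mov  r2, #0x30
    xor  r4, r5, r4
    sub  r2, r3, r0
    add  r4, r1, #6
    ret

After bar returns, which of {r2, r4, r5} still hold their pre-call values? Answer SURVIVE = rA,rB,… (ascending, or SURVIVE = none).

prologue: push r2 → mem[0xdb]=0xb9, sp=0xdb
prologue: push r5 → mem[0xda]=0xc0, sp=0xda
body[0] add  r4, r1, r1 → r4=0x7e
body[1] add  r5, r5, r1 → r5=0x7f
body[2] mov  r2, #0x30 → r2=0x30
body[3] xor  r4, r5, r4 → r4=0x01
body[4] sub  r2, r3, r0 → r2=0x3d
body[5] add  r4, r1, #6 → r4=0xc5
epilogue: pop r5=0xc0, sp=0xdb
epilogue: pop r2=0xb9, sp=0xdc
r2: callee-saved, written=True
r4: caller-saved, written=True
r5: callee-saved, written=True

SURVIVE = r2,r5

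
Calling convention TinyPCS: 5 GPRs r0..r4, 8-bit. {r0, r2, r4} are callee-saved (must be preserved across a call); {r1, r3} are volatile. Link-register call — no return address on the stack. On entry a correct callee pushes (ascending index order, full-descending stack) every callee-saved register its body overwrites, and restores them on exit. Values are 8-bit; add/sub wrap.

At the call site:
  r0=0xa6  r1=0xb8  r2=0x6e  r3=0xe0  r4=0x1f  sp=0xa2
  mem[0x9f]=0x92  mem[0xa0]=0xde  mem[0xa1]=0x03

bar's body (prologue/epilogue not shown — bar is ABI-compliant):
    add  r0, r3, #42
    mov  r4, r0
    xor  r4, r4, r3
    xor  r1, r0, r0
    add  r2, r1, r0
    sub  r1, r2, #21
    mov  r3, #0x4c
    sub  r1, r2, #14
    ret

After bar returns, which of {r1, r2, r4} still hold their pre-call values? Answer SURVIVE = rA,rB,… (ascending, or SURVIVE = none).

SURVIVE = r2,r4

prologue: push r0 → mem[0xa1]=0xa6, sp=0xa1
prologue: push r2 → mem[0xa0]=0x6e, sp=0xa0
prologue: push r4 → mem[0x9f]=0x1f, sp=0x9f
body[0] add  r0, r3, #42 → r0=0x0a
body[1] mov  r4, r0 → r4=0x0a
body[2] xor  r4, r4, r3 → r4=0xea
body[3] xor  r1, r0, r0 → r1=0x00
body[4] add  r2, r1, r0 → r2=0x0a
body[5] sub  r1, r2, #21 → r1=0xf5
body[6] mov  r3, #0x4c → r3=0x4c
body[7] sub  r1, r2, #14 → r1=0xfc
epilogue: pop r4=0x1f, sp=0xa0
epilogue: pop r2=0x6e, sp=0xa1
epilogue: pop r0=0xa6, sp=0xa2
r1: caller-saved, written=True
r2: callee-saved, written=True
r4: callee-saved, written=True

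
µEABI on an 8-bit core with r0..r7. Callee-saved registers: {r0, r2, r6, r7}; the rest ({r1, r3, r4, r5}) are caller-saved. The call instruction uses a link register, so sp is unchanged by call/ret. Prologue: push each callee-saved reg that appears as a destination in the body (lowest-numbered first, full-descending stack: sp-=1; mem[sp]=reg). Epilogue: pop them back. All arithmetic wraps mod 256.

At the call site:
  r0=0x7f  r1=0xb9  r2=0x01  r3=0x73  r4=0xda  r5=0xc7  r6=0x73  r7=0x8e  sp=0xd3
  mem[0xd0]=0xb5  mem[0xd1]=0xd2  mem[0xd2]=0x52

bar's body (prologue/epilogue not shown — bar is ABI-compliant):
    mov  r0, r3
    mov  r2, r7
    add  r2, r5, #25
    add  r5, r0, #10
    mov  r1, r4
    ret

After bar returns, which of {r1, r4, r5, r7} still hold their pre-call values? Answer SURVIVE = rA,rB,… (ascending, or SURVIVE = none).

prologue: push r0 → mem[0xd2]=0x7f, sp=0xd2
prologue: push r2 → mem[0xd1]=0x01, sp=0xd1
body[0] mov  r0, r3 → r0=0x73
body[1] mov  r2, r7 → r2=0x8e
body[2] add  r2, r5, #25 → r2=0xe0
body[3] add  r5, r0, #10 → r5=0x7d
body[4] mov  r1, r4 → r1=0xda
epilogue: pop r2=0x01, sp=0xd2
epilogue: pop r0=0x7f, sp=0xd3
r1: caller-saved, written=True
r4: caller-saved, written=False
r5: caller-saved, written=True
r7: callee-saved, written=False

SURVIVE = r4,r7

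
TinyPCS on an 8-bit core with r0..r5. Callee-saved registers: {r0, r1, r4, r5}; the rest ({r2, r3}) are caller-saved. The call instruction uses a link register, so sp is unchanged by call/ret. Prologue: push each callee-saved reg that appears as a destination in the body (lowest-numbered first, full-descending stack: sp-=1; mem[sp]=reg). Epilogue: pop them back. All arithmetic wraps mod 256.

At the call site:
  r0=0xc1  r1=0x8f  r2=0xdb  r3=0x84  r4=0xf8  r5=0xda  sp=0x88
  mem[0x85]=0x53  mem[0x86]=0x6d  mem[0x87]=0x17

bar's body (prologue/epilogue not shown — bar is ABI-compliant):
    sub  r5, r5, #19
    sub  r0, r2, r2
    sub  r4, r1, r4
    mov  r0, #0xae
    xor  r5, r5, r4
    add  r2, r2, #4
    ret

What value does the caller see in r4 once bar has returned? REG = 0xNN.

prologue: push r0 -> mem[0x87]=0xc1, sp=0x87
prologue: push r4 -> mem[0x86]=0xf8, sp=0x86
prologue: push r5 -> mem[0x85]=0xda, sp=0x85
body[0] sub  r5, r5, #19 -> r5=0xc7
body[1] sub  r0, r2, r2 -> r0=0x00
body[2] sub  r4, r1, r4 -> r4=0x97
body[3] mov  r0, #0xae -> r0=0xae
body[4] xor  r5, r5, r4 -> r5=0x50
body[5] add  r2, r2, #4 -> r2=0xdf
epilogue: pop r5=0xda, sp=0x86
epilogue: pop r4=0xf8, sp=0x87
epilogue: pop r0=0xc1, sp=0x88
r4 is callee-saved -> restored

REG = 0xf8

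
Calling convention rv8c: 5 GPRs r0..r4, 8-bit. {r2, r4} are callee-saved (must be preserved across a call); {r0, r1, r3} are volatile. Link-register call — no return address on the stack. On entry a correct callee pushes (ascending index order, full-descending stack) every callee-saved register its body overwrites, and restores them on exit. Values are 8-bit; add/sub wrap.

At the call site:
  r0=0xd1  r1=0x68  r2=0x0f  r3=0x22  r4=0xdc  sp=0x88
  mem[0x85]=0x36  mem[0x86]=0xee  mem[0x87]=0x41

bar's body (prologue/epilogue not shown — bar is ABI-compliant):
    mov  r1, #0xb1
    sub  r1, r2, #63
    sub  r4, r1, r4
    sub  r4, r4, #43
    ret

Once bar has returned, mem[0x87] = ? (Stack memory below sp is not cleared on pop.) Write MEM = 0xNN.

MEM = 0xdc

prologue: push r4 -> mem[0x87]=0xdc, sp=0x87
body[0] mov  r1, #0xb1 -> r1=0xb1
body[1] sub  r1, r2, #63 -> r1=0xd0
body[2] sub  r4, r1, r4 -> r4=0xf4
body[3] sub  r4, r4, #43 -> r4=0xc9
epilogue: pop r4=0xdc, sp=0x88
prologue pushed ['r4'] at ['0x87']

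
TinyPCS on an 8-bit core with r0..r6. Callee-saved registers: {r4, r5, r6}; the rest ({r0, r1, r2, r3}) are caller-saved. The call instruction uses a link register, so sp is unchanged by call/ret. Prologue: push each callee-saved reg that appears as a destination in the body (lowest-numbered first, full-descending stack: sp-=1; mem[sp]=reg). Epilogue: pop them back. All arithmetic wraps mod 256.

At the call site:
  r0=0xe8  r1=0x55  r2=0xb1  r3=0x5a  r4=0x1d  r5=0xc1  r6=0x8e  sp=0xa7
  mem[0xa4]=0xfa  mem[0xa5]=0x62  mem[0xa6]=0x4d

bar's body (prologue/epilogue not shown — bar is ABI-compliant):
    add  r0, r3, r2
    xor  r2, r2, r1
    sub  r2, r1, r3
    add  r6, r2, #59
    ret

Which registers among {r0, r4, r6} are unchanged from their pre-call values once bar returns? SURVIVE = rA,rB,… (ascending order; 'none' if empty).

SURVIVE = r4,r6

prologue: push r6 → mem[0xa6]=0x8e, sp=0xa6
body[0] add  r0, r3, r2 → r0=0x0b
body[1] xor  r2, r2, r1 → r2=0xe4
body[2] sub  r2, r1, r3 → r2=0xfb
body[3] add  r6, r2, #59 → r6=0x36
epilogue: pop r6=0x8e, sp=0xa7
r0: caller-saved, written=True
r4: callee-saved, written=False
r6: callee-saved, written=True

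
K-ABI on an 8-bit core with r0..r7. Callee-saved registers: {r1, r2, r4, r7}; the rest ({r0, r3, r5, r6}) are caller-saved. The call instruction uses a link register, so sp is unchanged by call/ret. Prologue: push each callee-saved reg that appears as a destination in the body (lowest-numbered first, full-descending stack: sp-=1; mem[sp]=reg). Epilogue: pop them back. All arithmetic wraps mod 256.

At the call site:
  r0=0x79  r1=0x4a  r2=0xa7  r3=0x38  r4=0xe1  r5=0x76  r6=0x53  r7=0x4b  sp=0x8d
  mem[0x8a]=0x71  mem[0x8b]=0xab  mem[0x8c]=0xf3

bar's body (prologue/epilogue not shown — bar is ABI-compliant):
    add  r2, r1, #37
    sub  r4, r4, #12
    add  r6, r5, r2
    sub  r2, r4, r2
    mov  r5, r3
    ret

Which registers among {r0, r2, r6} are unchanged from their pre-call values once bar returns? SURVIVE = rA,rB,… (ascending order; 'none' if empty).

SURVIVE = r0,r2

prologue: push r2 -> mem[0x8c]=0xa7, sp=0x8c
prologue: push r4 -> mem[0x8b]=0xe1, sp=0x8b
body[0] add  r2, r1, #37 -> r2=0x6f
body[1] sub  r4, r4, #12 -> r4=0xd5
body[2] add  r6, r5, r2 -> r6=0xe5
body[3] sub  r2, r4, r2 -> r2=0x66
body[4] mov  r5, r3 -> r5=0x38
epilogue: pop r4=0xe1, sp=0x8c
epilogue: pop r2=0xa7, sp=0x8d
r0: caller-saved, written=False
r2: callee-saved, written=True
r6: caller-saved, written=True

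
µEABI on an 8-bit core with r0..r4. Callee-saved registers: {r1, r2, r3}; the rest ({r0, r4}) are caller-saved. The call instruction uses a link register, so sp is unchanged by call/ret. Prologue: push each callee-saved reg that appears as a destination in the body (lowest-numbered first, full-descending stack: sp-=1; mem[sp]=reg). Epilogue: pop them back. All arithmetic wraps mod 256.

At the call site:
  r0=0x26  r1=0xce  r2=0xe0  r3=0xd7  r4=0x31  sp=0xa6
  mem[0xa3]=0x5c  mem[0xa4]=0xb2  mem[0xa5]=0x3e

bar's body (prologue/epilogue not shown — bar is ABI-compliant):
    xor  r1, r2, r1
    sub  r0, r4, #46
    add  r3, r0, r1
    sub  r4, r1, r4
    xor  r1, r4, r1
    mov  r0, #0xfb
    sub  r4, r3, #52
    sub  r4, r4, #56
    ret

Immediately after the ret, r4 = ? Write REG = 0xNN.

REG = 0xc5

prologue: push r1 → mem[0xa5]=0xce, sp=0xa5
prologue: push r3 → mem[0xa4]=0xd7, sp=0xa4
body[0] xor  r1, r2, r1 → r1=0x2e
body[1] sub  r0, r4, #46 → r0=0x03
body[2] add  r3, r0, r1 → r3=0x31
body[3] sub  r4, r1, r4 → r4=0xfd
body[4] xor  r1, r4, r1 → r1=0xd3
body[5] mov  r0, #0xfb → r0=0xfb
body[6] sub  r4, r3, #52 → r4=0xfd
body[7] sub  r4, r4, #56 → r4=0xc5
epilogue: pop r3=0xd7, sp=0xa5
epilogue: pop r1=0xce, sp=0xa6
r4 is caller-saved → body value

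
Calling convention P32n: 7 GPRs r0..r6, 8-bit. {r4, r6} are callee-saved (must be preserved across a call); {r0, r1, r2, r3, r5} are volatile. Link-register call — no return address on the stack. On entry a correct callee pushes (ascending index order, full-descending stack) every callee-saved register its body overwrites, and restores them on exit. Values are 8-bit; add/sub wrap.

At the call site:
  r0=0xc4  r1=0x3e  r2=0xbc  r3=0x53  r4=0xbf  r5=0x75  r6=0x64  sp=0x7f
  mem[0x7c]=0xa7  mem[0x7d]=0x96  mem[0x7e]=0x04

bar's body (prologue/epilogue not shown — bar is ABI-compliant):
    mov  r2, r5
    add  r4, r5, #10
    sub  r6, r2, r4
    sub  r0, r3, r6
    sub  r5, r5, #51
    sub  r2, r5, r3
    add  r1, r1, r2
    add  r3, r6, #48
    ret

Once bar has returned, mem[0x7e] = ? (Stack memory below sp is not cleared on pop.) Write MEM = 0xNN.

MEM = 0xbf

prologue: push r4 -> mem[0x7e]=0xbf, sp=0x7e
prologue: push r6 -> mem[0x7d]=0x64, sp=0x7d
body[0] mov  r2, r5 -> r2=0x75
body[1] add  r4, r5, #10 -> r4=0x7f
body[2] sub  r6, r2, r4 -> r6=0xf6
body[3] sub  r0, r3, r6 -> r0=0x5d
body[4] sub  r5, r5, #51 -> r5=0x42
body[5] sub  r2, r5, r3 -> r2=0xef
body[6] add  r1, r1, r2 -> r1=0x2d
body[7] add  r3, r6, #48 -> r3=0x26
epilogue: pop r6=0x64, sp=0x7e
epilogue: pop r4=0xbf, sp=0x7f
prologue pushed ['r4', 'r6'] at ['0x7e', '0x7d']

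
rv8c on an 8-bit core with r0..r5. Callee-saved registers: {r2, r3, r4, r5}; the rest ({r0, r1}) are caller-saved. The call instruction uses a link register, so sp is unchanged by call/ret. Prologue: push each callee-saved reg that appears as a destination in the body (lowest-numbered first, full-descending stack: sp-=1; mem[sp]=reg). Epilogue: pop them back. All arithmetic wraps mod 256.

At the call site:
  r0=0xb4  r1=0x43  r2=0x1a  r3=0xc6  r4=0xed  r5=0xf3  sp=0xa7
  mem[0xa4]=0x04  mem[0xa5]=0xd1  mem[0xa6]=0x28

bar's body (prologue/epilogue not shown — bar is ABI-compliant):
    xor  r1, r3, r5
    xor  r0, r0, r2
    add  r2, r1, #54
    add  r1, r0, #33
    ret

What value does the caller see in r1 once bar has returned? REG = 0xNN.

REG = 0xcf

prologue: push r2 → mem[0xa6]=0x1a, sp=0xa6
body[0] xor  r1, r3, r5 → r1=0x35
body[1] xor  r0, r0, r2 → r0=0xae
body[2] add  r2, r1, #54 → r2=0x6b
body[3] add  r1, r0, #33 → r1=0xcf
epilogue: pop r2=0x1a, sp=0xa7
r1 is caller-saved → body value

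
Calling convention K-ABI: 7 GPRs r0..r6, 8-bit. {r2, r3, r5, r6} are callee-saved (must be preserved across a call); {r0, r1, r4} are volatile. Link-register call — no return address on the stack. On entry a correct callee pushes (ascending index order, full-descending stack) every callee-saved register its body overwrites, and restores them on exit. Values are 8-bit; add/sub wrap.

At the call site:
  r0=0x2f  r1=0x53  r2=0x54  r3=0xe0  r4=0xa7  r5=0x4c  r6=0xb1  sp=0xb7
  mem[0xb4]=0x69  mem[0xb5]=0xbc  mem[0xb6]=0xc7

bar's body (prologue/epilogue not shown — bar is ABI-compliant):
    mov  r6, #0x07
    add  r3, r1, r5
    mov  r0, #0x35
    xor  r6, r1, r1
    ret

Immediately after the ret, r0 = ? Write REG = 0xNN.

REG = 0x35

prologue: push r3 → mem[0xb6]=0xe0, sp=0xb6
prologue: push r6 → mem[0xb5]=0xb1, sp=0xb5
body[0] mov  r6, #0x07 → r6=0x07
body[1] add  r3, r1, r5 → r3=0x9f
body[2] mov  r0, #0x35 → r0=0x35
body[3] xor  r6, r1, r1 → r6=0x00
epilogue: pop r6=0xb1, sp=0xb6
epilogue: pop r3=0xe0, sp=0xb7
r0 is caller-saved → body value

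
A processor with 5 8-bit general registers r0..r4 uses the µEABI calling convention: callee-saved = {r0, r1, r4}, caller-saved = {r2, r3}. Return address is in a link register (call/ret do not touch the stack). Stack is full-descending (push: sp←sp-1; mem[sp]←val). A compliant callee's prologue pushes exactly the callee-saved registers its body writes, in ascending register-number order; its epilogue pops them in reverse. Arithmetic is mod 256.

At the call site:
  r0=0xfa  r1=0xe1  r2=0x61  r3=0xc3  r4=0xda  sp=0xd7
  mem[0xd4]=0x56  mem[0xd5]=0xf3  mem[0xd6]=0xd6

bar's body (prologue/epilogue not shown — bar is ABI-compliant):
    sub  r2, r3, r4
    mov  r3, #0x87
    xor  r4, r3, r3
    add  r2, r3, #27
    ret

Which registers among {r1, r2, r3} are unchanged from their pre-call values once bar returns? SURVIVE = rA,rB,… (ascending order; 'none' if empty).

SURVIVE = r1

prologue: push r4 -> mem[0xd6]=0xda, sp=0xd6
body[0] sub  r2, r3, r4 -> r2=0xe9
body[1] mov  r3, #0x87 -> r3=0x87
body[2] xor  r4, r3, r3 -> r4=0x00
body[3] add  r2, r3, #27 -> r2=0xa2
epilogue: pop r4=0xda, sp=0xd7
r1: callee-saved, written=False
r2: caller-saved, written=True
r3: caller-saved, written=True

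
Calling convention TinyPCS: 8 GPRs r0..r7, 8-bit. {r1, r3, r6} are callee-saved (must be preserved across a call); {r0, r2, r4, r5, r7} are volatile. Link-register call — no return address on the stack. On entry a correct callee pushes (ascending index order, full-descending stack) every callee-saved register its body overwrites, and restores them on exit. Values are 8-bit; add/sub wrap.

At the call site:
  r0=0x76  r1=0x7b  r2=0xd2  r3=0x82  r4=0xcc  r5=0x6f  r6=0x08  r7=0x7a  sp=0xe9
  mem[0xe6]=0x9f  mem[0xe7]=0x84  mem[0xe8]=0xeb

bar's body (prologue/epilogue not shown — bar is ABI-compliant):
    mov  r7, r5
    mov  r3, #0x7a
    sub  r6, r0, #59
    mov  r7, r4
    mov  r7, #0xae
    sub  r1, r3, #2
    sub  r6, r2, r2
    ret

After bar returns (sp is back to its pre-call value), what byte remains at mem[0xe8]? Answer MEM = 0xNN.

prologue: push r1 → mem[0xe8]=0x7b, sp=0xe8
prologue: push r3 → mem[0xe7]=0x82, sp=0xe7
prologue: push r6 → mem[0xe6]=0x08, sp=0xe6
body[0] mov  r7, r5 → r7=0x6f
body[1] mov  r3, #0x7a → r3=0x7a
body[2] sub  r6, r0, #59 → r6=0x3b
body[3] mov  r7, r4 → r7=0xcc
body[4] mov  r7, #0xae → r7=0xae
body[5] sub  r1, r3, #2 → r1=0x78
body[6] sub  r6, r2, r2 → r6=0x00
epilogue: pop r6=0x08, sp=0xe7
epilogue: pop r3=0x82, sp=0xe8
epilogue: pop r1=0x7b, sp=0xe9
prologue pushed ['r1', 'r3', 'r6'] at ['0xe8', '0xe7', '0xe6']

MEM = 0x7b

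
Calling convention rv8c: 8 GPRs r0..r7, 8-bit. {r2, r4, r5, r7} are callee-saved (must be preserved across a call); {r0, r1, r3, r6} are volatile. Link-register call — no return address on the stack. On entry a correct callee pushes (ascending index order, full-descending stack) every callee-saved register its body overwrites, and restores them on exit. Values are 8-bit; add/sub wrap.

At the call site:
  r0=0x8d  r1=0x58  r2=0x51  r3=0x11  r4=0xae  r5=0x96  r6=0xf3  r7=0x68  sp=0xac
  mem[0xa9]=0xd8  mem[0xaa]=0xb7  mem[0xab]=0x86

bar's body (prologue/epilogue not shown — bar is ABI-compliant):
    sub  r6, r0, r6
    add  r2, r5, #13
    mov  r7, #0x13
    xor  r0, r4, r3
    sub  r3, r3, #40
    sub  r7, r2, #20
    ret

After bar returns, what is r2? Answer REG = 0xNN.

prologue: push r2 -> mem[0xab]=0x51, sp=0xab
prologue: push r7 -> mem[0xaa]=0x68, sp=0xaa
body[0] sub  r6, r0, r6 -> r6=0x9a
body[1] add  r2, r5, #13 -> r2=0xa3
body[2] mov  r7, #0x13 -> r7=0x13
body[3] xor  r0, r4, r3 -> r0=0xbf
body[4] sub  r3, r3, #40 -> r3=0xe9
body[5] sub  r7, r2, #20 -> r7=0x8f
epilogue: pop r7=0x68, sp=0xab
epilogue: pop r2=0x51, sp=0xac
r2 is callee-saved -> restored

REG = 0x51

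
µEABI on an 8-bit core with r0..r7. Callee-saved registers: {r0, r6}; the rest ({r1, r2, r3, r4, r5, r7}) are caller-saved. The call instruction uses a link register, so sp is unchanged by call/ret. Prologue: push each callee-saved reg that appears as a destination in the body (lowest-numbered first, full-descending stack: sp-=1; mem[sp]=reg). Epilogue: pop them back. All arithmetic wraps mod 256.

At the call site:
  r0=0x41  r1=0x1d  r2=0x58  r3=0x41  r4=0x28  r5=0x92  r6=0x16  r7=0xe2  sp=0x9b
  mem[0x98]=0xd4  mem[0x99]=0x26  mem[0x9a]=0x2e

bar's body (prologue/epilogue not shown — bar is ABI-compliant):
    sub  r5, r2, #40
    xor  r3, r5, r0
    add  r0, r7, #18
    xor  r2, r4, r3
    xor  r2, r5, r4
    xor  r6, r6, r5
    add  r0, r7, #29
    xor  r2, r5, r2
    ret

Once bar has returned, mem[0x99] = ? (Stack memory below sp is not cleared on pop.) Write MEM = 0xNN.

prologue: push r0 → mem[0x9a]=0x41, sp=0x9a
prologue: push r6 → mem[0x99]=0x16, sp=0x99
body[0] sub  r5, r2, #40 → r5=0x30
body[1] xor  r3, r5, r0 → r3=0x71
body[2] add  r0, r7, #18 → r0=0xf4
body[3] xor  r2, r4, r3 → r2=0x59
body[4] xor  r2, r5, r4 → r2=0x18
body[5] xor  r6, r6, r5 → r6=0x26
body[6] add  r0, r7, #29 → r0=0xff
body[7] xor  r2, r5, r2 → r2=0x28
epilogue: pop r6=0x16, sp=0x9a
epilogue: pop r0=0x41, sp=0x9b
prologue pushed ['r0', 'r6'] at ['0x9a', '0x99']

MEM = 0x16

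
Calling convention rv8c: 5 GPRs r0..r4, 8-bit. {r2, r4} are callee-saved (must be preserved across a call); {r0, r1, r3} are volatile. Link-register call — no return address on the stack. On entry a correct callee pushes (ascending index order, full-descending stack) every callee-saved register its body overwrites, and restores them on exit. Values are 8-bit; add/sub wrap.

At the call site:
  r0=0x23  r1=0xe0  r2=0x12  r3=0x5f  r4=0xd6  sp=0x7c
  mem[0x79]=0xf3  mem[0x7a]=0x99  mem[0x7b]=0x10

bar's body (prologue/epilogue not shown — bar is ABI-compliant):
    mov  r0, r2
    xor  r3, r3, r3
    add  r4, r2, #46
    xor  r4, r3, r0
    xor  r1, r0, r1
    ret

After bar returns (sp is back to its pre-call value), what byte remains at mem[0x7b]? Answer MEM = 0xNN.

MEM = 0xd6

prologue: push r4 -> mem[0x7b]=0xd6, sp=0x7b
body[0] mov  r0, r2 -> r0=0x12
body[1] xor  r3, r3, r3 -> r3=0x00
body[2] add  r4, r2, #46 -> r4=0x40
body[3] xor  r4, r3, r0 -> r4=0x12
body[4] xor  r1, r0, r1 -> r1=0xf2
epilogue: pop r4=0xd6, sp=0x7c
prologue pushed ['r4'] at ['0x7b']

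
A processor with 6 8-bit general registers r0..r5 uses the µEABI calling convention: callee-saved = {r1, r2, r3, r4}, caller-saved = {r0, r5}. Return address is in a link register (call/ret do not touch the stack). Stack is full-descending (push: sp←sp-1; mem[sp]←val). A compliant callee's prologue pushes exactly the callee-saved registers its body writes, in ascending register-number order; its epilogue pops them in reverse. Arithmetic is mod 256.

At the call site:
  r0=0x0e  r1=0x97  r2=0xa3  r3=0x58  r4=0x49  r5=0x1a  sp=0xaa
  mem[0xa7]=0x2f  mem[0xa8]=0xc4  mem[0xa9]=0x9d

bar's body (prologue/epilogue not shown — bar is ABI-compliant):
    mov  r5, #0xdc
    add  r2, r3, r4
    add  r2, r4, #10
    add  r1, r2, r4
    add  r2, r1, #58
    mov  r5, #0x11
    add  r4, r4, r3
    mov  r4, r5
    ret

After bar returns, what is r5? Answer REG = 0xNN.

REG = 0x11

prologue: push r1 → mem[0xa9]=0x97, sp=0xa9
prologue: push r2 → mem[0xa8]=0xa3, sp=0xa8
prologue: push r4 → mem[0xa7]=0x49, sp=0xa7
body[0] mov  r5, #0xdc → r5=0xdc
body[1] add  r2, r3, r4 → r2=0xa1
body[2] add  r2, r4, #10 → r2=0x53
body[3] add  r1, r2, r4 → r1=0x9c
body[4] add  r2, r1, #58 → r2=0xd6
body[5] mov  r5, #0x11 → r5=0x11
body[6] add  r4, r4, r3 → r4=0xa1
body[7] mov  r4, r5 → r4=0x11
epilogue: pop r4=0x49, sp=0xa8
epilogue: pop r2=0xa3, sp=0xa9
epilogue: pop r1=0x97, sp=0xaa
r5 is caller-saved → body value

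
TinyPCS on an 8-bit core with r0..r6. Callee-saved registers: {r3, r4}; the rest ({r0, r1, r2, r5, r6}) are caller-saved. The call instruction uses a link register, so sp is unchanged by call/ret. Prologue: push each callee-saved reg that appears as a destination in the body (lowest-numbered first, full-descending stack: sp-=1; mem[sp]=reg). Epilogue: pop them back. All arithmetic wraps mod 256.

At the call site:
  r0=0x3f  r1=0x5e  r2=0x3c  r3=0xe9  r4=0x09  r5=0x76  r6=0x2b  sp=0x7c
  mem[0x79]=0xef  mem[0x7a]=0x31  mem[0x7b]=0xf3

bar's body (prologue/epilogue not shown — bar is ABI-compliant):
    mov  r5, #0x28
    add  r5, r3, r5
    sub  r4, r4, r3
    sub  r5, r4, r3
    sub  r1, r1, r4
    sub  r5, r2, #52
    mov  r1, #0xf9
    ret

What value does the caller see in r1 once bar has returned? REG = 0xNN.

REG = 0xf9

prologue: push r4 → mem[0x7b]=0x09, sp=0x7b
body[0] mov  r5, #0x28 → r5=0x28
body[1] add  r5, r3, r5 → r5=0x11
body[2] sub  r4, r4, r3 → r4=0x20
body[3] sub  r5, r4, r3 → r5=0x37
body[4] sub  r1, r1, r4 → r1=0x3e
body[5] sub  r5, r2, #52 → r5=0x08
body[6] mov  r1, #0xf9 → r1=0xf9
epilogue: pop r4=0x09, sp=0x7c
r1 is caller-saved → body value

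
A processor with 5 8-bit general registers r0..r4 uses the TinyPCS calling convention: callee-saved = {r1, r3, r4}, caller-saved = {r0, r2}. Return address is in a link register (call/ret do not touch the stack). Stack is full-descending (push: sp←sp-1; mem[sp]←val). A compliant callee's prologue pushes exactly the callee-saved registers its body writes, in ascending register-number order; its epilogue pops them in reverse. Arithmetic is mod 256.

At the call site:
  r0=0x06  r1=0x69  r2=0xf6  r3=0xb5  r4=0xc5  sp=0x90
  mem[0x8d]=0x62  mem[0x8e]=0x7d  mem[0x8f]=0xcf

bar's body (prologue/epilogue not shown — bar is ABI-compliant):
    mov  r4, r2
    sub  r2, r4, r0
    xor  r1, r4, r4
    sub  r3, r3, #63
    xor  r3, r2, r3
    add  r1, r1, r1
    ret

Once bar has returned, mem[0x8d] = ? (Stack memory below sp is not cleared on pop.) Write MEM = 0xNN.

prologue: push r1 → mem[0x8f]=0x69, sp=0x8f
prologue: push r3 → mem[0x8e]=0xb5, sp=0x8e
prologue: push r4 → mem[0x8d]=0xc5, sp=0x8d
body[0] mov  r4, r2 → r4=0xf6
body[1] sub  r2, r4, r0 → r2=0xf0
body[2] xor  r1, r4, r4 → r1=0x00
body[3] sub  r3, r3, #63 → r3=0x76
body[4] xor  r3, r2, r3 → r3=0x86
body[5] add  r1, r1, r1 → r1=0x00
epilogue: pop r4=0xc5, sp=0x8e
epilogue: pop r3=0xb5, sp=0x8f
epilogue: pop r1=0x69, sp=0x90
prologue pushed ['r1', 'r3', 'r4'] at ['0x8f', '0x8e', '0x8d']

MEM = 0xc5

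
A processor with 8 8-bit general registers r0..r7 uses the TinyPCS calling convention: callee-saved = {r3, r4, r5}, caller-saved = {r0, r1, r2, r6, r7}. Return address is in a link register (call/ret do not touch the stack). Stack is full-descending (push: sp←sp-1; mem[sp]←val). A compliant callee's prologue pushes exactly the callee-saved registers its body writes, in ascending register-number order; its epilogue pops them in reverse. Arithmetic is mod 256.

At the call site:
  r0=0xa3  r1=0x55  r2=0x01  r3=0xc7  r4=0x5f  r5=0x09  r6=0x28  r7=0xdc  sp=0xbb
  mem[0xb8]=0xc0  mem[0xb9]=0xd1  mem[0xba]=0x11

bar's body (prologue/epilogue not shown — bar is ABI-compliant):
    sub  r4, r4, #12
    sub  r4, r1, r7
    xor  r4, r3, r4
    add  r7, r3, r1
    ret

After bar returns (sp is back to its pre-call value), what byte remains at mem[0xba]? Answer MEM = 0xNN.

MEM = 0x5f

prologue: push r4 → mem[0xba]=0x5f, sp=0xba
body[0] sub  r4, r4, #12 → r4=0x53
body[1] sub  r4, r1, r7 → r4=0x79
body[2] xor  r4, r3, r4 → r4=0xbe
body[3] add  r7, r3, r1 → r7=0x1c
epilogue: pop r4=0x5f, sp=0xbb
prologue pushed ['r4'] at ['0xba']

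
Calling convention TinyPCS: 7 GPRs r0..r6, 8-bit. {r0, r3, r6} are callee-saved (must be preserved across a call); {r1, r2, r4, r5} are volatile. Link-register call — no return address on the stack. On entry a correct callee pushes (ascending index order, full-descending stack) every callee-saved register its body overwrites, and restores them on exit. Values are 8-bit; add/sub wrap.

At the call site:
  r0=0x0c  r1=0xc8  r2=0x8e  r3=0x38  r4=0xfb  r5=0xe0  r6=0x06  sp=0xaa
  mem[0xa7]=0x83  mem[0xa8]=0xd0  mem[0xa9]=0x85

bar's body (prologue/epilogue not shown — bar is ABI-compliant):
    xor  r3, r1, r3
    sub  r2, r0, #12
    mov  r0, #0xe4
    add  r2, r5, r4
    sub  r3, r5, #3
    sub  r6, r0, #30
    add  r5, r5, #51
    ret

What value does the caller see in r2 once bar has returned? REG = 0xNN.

REG = 0xdb

prologue: push r0 -> mem[0xa9]=0x0c, sp=0xa9
prologue: push r3 -> mem[0xa8]=0x38, sp=0xa8
prologue: push r6 -> mem[0xa7]=0x06, sp=0xa7
body[0] xor  r3, r1, r3 -> r3=0xf0
body[1] sub  r2, r0, #12 -> r2=0x00
body[2] mov  r0, #0xe4 -> r0=0xe4
body[3] add  r2, r5, r4 -> r2=0xdb
body[4] sub  r3, r5, #3 -> r3=0xdd
body[5] sub  r6, r0, #30 -> r6=0xc6
body[6] add  r5, r5, #51 -> r5=0x13
epilogue: pop r6=0x06, sp=0xa8
epilogue: pop r3=0x38, sp=0xa9
epilogue: pop r0=0x0c, sp=0xaa
r2 is caller-saved -> body value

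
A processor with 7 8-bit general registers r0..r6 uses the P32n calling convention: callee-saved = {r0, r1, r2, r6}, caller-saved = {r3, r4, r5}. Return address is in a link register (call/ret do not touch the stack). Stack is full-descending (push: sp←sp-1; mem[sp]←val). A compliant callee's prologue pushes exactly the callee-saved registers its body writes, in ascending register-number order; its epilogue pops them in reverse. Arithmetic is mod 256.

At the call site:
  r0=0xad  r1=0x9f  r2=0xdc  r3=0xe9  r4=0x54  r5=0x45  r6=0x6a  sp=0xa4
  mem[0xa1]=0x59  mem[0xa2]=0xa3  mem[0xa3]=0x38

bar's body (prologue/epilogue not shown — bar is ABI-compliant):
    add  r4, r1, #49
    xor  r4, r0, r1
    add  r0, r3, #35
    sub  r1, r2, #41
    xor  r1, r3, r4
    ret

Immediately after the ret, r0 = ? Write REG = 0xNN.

prologue: push r0 → mem[0xa3]=0xad, sp=0xa3
prologue: push r1 → mem[0xa2]=0x9f, sp=0xa2
body[0] add  r4, r1, #49 → r4=0xd0
body[1] xor  r4, r0, r1 → r4=0x32
body[2] add  r0, r3, #35 → r0=0x0c
body[3] sub  r1, r2, #41 → r1=0xb3
body[4] xor  r1, r3, r4 → r1=0xdb
epilogue: pop r1=0x9f, sp=0xa3
epilogue: pop r0=0xad, sp=0xa4
r0 is callee-saved → restored

REG = 0xad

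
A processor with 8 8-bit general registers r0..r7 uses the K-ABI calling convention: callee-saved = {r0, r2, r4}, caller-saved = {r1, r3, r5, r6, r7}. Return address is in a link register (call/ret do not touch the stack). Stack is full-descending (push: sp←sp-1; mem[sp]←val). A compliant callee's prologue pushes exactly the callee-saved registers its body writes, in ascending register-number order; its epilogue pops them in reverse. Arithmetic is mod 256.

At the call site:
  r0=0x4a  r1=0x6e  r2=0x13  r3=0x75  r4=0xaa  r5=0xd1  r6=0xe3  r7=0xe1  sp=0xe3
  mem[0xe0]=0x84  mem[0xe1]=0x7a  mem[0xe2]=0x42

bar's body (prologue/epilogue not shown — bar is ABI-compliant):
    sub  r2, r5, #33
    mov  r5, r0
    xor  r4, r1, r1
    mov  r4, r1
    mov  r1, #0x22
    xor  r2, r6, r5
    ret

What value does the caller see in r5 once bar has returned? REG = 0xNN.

REG = 0x4a

prologue: push r2 -> mem[0xe2]=0x13, sp=0xe2
prologue: push r4 -> mem[0xe1]=0xaa, sp=0xe1
body[0] sub  r2, r5, #33 -> r2=0xb0
body[1] mov  r5, r0 -> r5=0x4a
body[2] xor  r4, r1, r1 -> r4=0x00
body[3] mov  r4, r1 -> r4=0x6e
body[4] mov  r1, #0x22 -> r1=0x22
body[5] xor  r2, r6, r5 -> r2=0xa9
epilogue: pop r4=0xaa, sp=0xe2
epilogue: pop r2=0x13, sp=0xe3
r5 is caller-saved -> body value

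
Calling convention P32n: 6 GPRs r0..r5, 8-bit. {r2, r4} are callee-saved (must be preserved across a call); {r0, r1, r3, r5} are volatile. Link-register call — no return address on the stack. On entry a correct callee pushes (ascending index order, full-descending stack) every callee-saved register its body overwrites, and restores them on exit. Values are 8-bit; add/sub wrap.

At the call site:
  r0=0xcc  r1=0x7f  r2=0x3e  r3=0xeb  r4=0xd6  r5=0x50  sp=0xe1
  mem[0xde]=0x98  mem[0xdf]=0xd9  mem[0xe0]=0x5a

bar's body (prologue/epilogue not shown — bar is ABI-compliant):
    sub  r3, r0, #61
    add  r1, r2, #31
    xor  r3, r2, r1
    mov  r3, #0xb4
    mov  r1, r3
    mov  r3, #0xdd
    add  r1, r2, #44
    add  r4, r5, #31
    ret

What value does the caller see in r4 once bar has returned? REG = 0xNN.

prologue: push r4 -> mem[0xe0]=0xd6, sp=0xe0
body[0] sub  r3, r0, #61 -> r3=0x8f
body[1] add  r1, r2, #31 -> r1=0x5d
body[2] xor  r3, r2, r1 -> r3=0x63
body[3] mov  r3, #0xb4 -> r3=0xb4
body[4] mov  r1, r3 -> r1=0xb4
body[5] mov  r3, #0xdd -> r3=0xdd
body[6] add  r1, r2, #44 -> r1=0x6a
body[7] add  r4, r5, #31 -> r4=0x6f
epilogue: pop r4=0xd6, sp=0xe1
r4 is callee-saved -> restored

REG = 0xd6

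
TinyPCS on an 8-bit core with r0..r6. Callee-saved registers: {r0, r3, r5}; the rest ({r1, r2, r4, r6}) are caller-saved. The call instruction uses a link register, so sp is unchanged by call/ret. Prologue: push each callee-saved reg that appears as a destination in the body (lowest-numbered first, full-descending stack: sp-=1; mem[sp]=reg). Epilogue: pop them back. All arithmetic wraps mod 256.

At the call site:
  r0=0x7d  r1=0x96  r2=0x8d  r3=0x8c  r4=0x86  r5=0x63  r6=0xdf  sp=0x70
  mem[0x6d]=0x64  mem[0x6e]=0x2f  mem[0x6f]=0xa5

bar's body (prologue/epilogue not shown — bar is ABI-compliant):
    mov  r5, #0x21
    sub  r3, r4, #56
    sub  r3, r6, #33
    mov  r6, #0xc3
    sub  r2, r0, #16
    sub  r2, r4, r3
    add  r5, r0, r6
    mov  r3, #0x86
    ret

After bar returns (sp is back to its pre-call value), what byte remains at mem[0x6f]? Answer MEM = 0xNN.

prologue: push r3 → mem[0x6f]=0x8c, sp=0x6f
prologue: push r5 → mem[0x6e]=0x63, sp=0x6e
body[0] mov  r5, #0x21 → r5=0x21
body[1] sub  r3, r4, #56 → r3=0x4e
body[2] sub  r3, r6, #33 → r3=0xbe
body[3] mov  r6, #0xc3 → r6=0xc3
body[4] sub  r2, r0, #16 → r2=0x6d
body[5] sub  r2, r4, r3 → r2=0xc8
body[6] add  r5, r0, r6 → r5=0x40
body[7] mov  r3, #0x86 → r3=0x86
epilogue: pop r5=0x63, sp=0x6f
epilogue: pop r3=0x8c, sp=0x70
prologue pushed ['r3', 'r5'] at ['0x6f', '0x6e']

MEM = 0x8c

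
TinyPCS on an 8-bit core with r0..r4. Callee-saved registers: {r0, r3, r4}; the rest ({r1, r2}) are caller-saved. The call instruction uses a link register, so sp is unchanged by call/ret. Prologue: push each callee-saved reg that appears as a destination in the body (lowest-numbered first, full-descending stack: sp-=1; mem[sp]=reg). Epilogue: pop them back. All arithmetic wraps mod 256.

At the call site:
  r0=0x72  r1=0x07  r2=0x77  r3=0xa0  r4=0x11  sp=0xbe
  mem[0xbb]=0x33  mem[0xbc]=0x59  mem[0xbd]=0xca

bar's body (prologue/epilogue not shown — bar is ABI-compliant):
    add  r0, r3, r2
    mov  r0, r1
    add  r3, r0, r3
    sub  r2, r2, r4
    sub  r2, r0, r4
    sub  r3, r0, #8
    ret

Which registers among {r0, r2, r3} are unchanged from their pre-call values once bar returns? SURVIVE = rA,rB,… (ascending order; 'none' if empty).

prologue: push r0 -> mem[0xbd]=0x72, sp=0xbd
prologue: push r3 -> mem[0xbc]=0xa0, sp=0xbc
body[0] add  r0, r3, r2 -> r0=0x17
body[1] mov  r0, r1 -> r0=0x07
body[2] add  r3, r0, r3 -> r3=0xa7
body[3] sub  r2, r2, r4 -> r2=0x66
body[4] sub  r2, r0, r4 -> r2=0xf6
body[5] sub  r3, r0, #8 -> r3=0xff
epilogue: pop r3=0xa0, sp=0xbd
epilogue: pop r0=0x72, sp=0xbe
r0: callee-saved, written=True
r2: caller-saved, written=True
r3: callee-saved, written=True

SURVIVE = r0,r3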